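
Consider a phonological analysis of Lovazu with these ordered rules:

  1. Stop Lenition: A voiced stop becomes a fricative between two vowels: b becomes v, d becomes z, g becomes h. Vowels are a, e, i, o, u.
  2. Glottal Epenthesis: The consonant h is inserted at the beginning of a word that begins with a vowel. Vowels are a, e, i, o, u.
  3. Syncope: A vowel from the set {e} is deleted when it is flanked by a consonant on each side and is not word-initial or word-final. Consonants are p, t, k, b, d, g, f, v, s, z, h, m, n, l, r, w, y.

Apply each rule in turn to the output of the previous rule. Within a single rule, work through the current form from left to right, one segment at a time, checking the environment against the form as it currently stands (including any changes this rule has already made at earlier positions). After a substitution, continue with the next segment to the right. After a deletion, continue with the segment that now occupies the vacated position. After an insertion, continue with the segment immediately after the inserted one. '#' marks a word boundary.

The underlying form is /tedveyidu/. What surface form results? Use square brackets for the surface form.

[tdvyizu]

1 Stop Lenition: [tedveyidu] → [tedveyizu]
2 Glottal Epenthesis: no change — [tedveyizu]
3 Syncope: [tedveyizu] → [tdvyizu]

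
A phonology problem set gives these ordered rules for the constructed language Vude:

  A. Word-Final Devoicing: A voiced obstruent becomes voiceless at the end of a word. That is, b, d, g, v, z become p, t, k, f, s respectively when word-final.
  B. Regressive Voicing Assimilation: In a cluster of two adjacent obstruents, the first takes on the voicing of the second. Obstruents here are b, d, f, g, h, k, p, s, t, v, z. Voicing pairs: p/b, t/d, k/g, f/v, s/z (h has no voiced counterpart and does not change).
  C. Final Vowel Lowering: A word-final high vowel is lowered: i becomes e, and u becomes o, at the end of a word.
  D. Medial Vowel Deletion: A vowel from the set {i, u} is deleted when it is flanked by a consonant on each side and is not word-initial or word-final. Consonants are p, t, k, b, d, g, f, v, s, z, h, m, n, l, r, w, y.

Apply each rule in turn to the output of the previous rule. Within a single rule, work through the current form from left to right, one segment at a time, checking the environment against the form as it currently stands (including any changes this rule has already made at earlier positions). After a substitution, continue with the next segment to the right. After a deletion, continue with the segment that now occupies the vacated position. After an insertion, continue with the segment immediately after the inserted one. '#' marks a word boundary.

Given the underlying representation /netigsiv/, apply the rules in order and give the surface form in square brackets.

A Word-Final Devoicing: [netigsiv] → [netigsif]
B Regressive Voicing Assimilation: [netigsif] → [netiksif]
C Final Vowel Lowering: no change — [netiksif]
D Medial Vowel Deletion: [netiksif] → [netksf]

[netksf]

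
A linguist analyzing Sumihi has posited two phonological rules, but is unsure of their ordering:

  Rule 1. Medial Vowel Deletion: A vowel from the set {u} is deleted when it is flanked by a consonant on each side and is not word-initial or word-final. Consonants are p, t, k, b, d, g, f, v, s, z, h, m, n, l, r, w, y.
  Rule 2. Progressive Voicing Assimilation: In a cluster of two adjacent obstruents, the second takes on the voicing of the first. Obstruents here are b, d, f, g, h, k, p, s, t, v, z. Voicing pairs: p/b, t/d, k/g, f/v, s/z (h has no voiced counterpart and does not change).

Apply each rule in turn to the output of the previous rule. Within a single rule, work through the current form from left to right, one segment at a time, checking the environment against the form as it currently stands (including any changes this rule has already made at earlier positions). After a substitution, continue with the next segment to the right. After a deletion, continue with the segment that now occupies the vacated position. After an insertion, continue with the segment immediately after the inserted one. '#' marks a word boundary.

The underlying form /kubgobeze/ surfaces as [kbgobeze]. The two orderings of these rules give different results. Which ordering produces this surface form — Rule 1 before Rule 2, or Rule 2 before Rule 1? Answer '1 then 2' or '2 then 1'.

2 then 1

Order 1 then 2:
  1 Medial Vowel Deletion: [kubgobeze] → [kbgobeze]
  2 Progressive Voicing Assimilation: [kbgobeze] → [kpkobeze]
  result: [kpkobeze]
Order 2 then 1:
  2 Progressive Voicing Assimilation: no change — [kubgobeze]
  1 Medial Vowel Deletion: [kubgobeze] → [kbgobeze]
  result: [kbgobeze]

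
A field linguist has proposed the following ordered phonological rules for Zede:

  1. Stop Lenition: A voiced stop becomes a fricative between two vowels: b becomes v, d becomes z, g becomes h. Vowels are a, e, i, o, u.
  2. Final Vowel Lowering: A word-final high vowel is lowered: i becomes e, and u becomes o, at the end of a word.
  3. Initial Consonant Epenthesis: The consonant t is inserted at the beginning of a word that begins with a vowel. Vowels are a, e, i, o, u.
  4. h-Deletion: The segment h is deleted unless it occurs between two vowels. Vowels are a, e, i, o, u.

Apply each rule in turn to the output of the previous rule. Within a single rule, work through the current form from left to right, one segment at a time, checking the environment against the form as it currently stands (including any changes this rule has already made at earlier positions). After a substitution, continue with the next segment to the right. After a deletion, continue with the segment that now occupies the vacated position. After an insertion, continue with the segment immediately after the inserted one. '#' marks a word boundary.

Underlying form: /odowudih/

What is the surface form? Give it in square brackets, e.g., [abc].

1 Stop Lenition: [odowudih] → [ozowuzih]
2 Final Vowel Lowering: no change — [ozowuzih]
3 Initial Consonant Epenthesis: [ozowuzih] → [tozowuzih]
4 h-Deletion: [tozowuzih] → [tozowuzi]

[tozowuzi]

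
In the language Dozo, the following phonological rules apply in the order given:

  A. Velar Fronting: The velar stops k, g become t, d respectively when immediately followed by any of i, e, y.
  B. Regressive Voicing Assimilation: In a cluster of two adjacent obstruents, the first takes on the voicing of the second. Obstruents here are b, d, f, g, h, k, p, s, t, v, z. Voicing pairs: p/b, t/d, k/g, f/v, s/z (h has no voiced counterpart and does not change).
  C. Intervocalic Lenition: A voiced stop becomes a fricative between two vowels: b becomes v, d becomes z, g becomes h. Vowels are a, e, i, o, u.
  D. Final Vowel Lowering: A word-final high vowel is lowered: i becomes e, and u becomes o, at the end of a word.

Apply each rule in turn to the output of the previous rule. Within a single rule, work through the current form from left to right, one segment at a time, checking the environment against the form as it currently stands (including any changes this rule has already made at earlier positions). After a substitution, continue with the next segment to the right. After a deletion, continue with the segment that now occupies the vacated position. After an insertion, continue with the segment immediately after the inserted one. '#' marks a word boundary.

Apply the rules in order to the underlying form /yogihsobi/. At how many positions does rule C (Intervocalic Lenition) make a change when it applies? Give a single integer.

A Velar Fronting: [yogihsobi] → [yodihsobi]
B Regressive Voicing Assimilation: no change — [yodihsobi]
C Intervocalic Lenition: [yodihsobi] → [yozihsovi]
D Final Vowel Lowering: [yozihsovi] → [yozihsove]
Rule C changed 2 position(s).

2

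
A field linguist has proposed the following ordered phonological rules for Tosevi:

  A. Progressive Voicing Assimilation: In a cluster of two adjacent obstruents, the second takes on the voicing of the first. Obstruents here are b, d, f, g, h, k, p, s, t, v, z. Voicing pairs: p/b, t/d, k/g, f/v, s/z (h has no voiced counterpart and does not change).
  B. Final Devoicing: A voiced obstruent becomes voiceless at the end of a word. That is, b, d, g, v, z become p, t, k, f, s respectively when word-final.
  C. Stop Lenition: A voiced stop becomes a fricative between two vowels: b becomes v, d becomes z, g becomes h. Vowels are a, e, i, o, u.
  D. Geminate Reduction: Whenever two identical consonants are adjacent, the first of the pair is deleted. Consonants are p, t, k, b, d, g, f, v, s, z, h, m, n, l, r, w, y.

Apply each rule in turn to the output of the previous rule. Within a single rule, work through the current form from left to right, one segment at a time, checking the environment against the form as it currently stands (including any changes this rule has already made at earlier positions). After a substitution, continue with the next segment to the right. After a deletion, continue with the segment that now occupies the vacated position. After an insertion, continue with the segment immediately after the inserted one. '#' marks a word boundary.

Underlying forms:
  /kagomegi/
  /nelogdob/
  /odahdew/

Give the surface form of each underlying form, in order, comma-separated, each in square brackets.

[kahomehi], [nelogdop], [ozahtew]

/kagomegi/:
  A Progressive Voicing Assimilation: no change — [kagomegi]
  B Final Devoicing: no change — [kagomegi]
  C Stop Lenition: [kagomegi] → [kahomehi]
  D Geminate Reduction: no change — [kahomehi]
/nelogdob/:
  A Progressive Voicing Assimilation: no change — [nelogdob]
  B Final Devoicing: [nelogdob] → [nelogdop]
  C Stop Lenition: no change — [nelogdop]
  D Geminate Reduction: no change — [nelogdop]
/odahdew/:
  A Progressive Voicing Assimilation: [odahdew] → [odahtew]
  B Final Devoicing: no change — [odahtew]
  C Stop Lenition: [odahtew] → [ozahtew]
  D Geminate Reduction: no change — [ozahtew]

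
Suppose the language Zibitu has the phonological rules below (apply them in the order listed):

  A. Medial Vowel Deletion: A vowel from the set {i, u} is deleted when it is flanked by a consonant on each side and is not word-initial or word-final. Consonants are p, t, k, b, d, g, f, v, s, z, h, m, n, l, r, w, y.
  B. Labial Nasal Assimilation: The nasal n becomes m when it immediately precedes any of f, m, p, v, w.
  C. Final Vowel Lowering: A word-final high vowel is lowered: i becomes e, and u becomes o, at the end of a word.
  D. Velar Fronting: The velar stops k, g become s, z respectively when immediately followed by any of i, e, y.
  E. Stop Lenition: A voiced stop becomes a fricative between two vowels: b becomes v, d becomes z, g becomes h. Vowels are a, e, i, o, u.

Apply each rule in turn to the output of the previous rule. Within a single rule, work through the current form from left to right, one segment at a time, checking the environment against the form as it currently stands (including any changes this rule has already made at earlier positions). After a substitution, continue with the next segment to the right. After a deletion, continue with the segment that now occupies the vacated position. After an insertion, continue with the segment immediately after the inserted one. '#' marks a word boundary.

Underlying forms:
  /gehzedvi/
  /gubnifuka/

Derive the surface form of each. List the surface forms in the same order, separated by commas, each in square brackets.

[zehzedve], [gbmfka]

/gehzedvi/:
  A Medial Vowel Deletion: no change — [gehzedvi]
  B Labial Nasal Assimilation: no change — [gehzedvi]
  C Final Vowel Lowering: [gehzedvi] → [gehzedve]
  D Velar Fronting: [gehzedve] → [zehzedve]
  E Stop Lenition: no change — [zehzedve]
/gubnifuka/:
  A Medial Vowel Deletion: [gubnifuka] → [gbnfka]
  B Labial Nasal Assimilation: [gbnfka] → [gbmfka]
  C Final Vowel Lowering: no change — [gbmfka]
  D Velar Fronting: no change — [gbmfka]
  E Stop Lenition: no change — [gbmfka]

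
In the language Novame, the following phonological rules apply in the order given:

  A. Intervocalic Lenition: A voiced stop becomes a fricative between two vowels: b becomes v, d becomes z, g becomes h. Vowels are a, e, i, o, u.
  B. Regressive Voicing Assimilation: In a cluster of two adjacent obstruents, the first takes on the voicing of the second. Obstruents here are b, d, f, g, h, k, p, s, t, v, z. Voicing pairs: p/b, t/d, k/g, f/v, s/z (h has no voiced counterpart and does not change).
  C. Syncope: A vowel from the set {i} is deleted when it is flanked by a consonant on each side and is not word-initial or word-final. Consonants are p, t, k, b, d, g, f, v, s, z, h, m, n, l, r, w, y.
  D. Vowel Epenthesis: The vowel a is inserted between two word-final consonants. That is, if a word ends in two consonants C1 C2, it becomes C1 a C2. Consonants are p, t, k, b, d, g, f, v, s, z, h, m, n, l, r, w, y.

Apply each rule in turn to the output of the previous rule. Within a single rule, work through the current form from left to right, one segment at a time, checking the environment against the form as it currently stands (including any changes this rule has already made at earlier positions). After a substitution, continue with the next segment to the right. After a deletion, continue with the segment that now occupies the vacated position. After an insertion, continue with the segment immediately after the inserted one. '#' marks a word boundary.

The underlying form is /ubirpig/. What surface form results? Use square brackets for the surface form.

[uvrpag]

A Intervocalic Lenition: [ubirpig] → [uvirpig]
B Regressive Voicing Assimilation: no change — [uvirpig]
C Syncope: [uvirpig] → [uvrpg]
D Vowel Epenthesis: [uvrpg] → [uvrpag]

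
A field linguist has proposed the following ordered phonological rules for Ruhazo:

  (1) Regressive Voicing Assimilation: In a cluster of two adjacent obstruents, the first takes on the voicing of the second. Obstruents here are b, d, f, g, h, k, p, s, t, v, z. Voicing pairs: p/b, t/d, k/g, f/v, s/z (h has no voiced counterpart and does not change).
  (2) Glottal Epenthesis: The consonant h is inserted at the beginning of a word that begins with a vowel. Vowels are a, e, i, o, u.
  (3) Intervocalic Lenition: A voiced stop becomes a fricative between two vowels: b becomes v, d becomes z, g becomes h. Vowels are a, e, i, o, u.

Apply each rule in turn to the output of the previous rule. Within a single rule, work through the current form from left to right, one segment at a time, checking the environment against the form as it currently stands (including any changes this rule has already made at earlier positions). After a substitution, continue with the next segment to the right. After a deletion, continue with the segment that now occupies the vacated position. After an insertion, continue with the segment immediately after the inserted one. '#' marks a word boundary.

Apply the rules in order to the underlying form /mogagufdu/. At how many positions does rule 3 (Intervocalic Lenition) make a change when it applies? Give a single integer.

(1) Regressive Voicing Assimilation: [mogagufdu] → [mogaguvdu]
(2) Glottal Epenthesis: no change — [mogaguvdu]
(3) Intervocalic Lenition: [mogaguvdu] → [mohahuvdu]
Rule 3 changed 2 position(s).

2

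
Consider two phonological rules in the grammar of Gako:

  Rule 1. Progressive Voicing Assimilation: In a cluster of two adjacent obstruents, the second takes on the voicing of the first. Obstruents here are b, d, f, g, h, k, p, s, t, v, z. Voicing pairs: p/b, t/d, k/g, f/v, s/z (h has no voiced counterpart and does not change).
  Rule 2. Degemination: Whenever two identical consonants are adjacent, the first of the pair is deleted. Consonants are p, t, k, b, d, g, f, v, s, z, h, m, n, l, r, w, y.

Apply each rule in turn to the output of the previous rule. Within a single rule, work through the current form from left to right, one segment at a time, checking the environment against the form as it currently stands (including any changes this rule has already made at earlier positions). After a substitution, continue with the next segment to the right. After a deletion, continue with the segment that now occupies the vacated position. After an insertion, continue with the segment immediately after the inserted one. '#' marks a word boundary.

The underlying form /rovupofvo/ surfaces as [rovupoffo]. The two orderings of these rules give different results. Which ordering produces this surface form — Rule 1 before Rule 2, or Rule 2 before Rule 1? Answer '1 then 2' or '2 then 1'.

2 then 1

Order 1 then 2:
  1 Progressive Voicing Assimilation: [rovupofvo] → [rovupoffo]
  2 Degemination: [rovupoffo] → [rovupofo]
  result: [rovupofo]
Order 2 then 1:
  2 Degemination: no change — [rovupofvo]
  1 Progressive Voicing Assimilation: [rovupofvo] → [rovupoffo]
  result: [rovupoffo]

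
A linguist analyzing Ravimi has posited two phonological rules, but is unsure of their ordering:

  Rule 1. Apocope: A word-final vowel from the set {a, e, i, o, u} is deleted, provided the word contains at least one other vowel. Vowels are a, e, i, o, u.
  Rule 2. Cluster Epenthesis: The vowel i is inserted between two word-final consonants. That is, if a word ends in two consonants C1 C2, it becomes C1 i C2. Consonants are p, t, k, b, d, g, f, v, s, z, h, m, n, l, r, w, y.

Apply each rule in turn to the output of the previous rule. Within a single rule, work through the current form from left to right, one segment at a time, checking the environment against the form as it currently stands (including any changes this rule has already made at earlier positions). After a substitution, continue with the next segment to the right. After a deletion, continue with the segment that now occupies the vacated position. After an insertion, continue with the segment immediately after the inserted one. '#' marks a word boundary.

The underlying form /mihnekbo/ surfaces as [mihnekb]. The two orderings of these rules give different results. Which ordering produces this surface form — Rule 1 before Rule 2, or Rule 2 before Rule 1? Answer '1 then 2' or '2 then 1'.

2 then 1

Order 1 then 2:
  1 Apocope: [mihnekbo] → [mihnekb]
  2 Cluster Epenthesis: [mihnekb] → [mihnekib]
  result: [mihnekib]
Order 2 then 1:
  2 Cluster Epenthesis: no change — [mihnekbo]
  1 Apocope: [mihnekbo] → [mihnekb]
  result: [mihnekb]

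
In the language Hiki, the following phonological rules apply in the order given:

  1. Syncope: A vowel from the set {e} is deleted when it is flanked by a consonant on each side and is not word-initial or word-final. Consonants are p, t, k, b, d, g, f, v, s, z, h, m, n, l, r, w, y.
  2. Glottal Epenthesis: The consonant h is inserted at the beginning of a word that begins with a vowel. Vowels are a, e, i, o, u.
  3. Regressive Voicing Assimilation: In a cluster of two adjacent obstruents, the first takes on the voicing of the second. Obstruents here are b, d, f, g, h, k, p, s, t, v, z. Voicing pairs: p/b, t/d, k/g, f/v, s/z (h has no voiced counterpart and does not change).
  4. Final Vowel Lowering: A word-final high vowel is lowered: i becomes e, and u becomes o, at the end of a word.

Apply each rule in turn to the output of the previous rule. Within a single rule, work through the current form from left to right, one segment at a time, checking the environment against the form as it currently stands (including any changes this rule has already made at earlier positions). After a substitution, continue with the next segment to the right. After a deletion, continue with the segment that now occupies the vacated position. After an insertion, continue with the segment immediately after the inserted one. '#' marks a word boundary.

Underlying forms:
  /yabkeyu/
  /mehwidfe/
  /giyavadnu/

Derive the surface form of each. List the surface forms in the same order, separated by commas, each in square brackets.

[yapkyo], [mhwitfe], [giyavadno]

/yabkeyu/:
  1 Syncope: [yabkeyu] → [yabkyu]
  2 Glottal Epenthesis: no change — [yabkyu]
  3 Regressive Voicing Assimilation: [yabkyu] → [yapkyu]
  4 Final Vowel Lowering: [yapkyu] → [yapkyo]
/mehwidfe/:
  1 Syncope: [mehwidfe] → [mhwidfe]
  2 Glottal Epenthesis: no change — [mhwidfe]
  3 Regressive Voicing Assimilation: [mhwidfe] → [mhwitfe]
  4 Final Vowel Lowering: no change — [mhwitfe]
/giyavadnu/:
  1 Syncope: no change — [giyavadnu]
  2 Glottal Epenthesis: no change — [giyavadnu]
  3 Regressive Voicing Assimilation: no change — [giyavadnu]
  4 Final Vowel Lowering: [giyavadnu] → [giyavadno]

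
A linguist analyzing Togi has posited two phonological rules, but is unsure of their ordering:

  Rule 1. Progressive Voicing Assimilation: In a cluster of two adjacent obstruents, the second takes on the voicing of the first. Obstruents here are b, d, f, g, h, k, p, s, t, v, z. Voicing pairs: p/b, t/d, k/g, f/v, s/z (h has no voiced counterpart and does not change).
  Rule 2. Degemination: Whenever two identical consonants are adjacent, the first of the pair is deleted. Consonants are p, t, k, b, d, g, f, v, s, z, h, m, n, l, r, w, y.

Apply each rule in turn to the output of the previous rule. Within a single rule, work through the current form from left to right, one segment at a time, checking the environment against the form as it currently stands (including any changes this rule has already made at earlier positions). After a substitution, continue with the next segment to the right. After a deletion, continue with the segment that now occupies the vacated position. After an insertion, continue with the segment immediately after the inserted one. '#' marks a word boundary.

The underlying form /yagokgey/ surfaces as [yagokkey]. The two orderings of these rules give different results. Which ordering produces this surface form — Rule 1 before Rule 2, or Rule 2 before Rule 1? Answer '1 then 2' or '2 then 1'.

2 then 1

Order 1 then 2:
  1 Progressive Voicing Assimilation: [yagokgey] → [yagokkey]
  2 Degemination: [yagokkey] → [yagokey]
  result: [yagokey]
Order 2 then 1:
  2 Degemination: no change — [yagokgey]
  1 Progressive Voicing Assimilation: [yagokgey] → [yagokkey]
  result: [yagokkey]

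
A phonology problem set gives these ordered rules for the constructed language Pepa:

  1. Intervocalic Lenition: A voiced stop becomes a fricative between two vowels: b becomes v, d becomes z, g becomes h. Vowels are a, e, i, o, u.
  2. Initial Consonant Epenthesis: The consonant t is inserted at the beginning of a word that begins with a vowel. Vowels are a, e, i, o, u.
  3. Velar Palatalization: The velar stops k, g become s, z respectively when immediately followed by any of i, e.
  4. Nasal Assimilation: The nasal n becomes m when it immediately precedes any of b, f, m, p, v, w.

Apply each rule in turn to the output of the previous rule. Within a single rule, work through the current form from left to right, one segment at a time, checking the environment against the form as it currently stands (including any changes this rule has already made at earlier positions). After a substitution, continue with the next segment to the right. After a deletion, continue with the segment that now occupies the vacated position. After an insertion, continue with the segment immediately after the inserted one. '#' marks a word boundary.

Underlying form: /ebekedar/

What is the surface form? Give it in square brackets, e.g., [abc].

1 Intervocalic Lenition: [ebekedar] → [evekezar]
2 Initial Consonant Epenthesis: [evekezar] → [tevekezar]
3 Velar Palatalization: [tevekezar] → [tevesezar]
4 Nasal Assimilation: no change — [tevesezar]

[tevesezar]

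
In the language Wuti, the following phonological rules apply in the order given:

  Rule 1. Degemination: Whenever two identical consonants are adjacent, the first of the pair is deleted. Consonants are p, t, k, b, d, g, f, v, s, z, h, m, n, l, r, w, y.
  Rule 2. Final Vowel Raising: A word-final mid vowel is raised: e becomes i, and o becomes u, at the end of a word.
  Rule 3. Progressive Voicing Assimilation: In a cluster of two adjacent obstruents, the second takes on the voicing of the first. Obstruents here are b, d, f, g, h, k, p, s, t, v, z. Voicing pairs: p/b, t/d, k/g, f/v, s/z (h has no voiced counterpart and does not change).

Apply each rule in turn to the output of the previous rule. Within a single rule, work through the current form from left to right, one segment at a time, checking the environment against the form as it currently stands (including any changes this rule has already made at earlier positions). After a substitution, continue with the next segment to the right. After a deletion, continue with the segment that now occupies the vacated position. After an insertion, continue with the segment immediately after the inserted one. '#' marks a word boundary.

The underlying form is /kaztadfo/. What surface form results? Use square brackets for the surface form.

[kazdadvu]

Rule 1 Degemination: no change — [kaztadfo]
Rule 2 Final Vowel Raising: [kaztadfo] → [kaztadfu]
Rule 3 Progressive Voicing Assimilation: [kaztadfu] → [kazdadvu]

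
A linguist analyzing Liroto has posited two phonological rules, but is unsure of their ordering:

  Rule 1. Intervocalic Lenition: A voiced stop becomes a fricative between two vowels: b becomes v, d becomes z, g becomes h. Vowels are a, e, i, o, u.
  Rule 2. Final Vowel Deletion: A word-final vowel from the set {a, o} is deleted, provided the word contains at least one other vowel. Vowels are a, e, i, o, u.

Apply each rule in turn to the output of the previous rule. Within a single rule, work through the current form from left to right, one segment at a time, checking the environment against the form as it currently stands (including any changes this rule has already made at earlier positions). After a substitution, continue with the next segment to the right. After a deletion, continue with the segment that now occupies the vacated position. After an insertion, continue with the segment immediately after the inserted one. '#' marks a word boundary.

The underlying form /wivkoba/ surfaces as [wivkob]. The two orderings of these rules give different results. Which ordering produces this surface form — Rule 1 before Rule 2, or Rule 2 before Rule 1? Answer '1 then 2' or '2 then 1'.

Order 1 then 2:
  1 Intervocalic Lenition: [wivkoba] → [wivkova]
  2 Final Vowel Deletion: [wivkova] → [wivkov]
  result: [wivkov]
Order 2 then 1:
  2 Final Vowel Deletion: [wivkoba] → [wivkob]
  1 Intervocalic Lenition: no change — [wivkob]
  result: [wivkob]

2 then 1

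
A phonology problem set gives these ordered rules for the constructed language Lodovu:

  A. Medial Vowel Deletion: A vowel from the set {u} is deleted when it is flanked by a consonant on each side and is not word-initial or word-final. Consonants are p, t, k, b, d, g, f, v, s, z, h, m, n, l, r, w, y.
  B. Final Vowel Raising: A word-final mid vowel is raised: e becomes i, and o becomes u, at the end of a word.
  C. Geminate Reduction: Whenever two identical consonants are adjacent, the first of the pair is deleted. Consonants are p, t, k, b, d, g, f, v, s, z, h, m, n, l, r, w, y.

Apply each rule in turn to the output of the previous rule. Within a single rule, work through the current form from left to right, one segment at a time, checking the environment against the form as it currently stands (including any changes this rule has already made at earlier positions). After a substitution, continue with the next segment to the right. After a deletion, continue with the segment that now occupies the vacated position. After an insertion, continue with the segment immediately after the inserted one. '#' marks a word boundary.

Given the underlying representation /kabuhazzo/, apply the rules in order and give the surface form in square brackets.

[kabhazu]

A Medial Vowel Deletion: [kabuhazzo] → [kabhazzo]
B Final Vowel Raising: [kabhazzo] → [kabhazzu]
C Geminate Reduction: [kabhazzu] → [kabhazu]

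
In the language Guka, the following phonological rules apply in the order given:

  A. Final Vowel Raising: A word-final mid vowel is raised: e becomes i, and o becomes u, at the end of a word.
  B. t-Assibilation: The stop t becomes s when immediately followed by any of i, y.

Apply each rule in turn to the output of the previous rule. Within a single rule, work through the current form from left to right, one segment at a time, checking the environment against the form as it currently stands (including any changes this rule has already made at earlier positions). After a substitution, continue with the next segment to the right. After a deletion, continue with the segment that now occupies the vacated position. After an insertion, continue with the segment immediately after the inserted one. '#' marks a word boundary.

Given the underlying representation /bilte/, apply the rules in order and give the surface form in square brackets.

[bilsi]

A Final Vowel Raising: [bilte] → [bilti]
B t-Assibilation: [bilti] → [bilsi]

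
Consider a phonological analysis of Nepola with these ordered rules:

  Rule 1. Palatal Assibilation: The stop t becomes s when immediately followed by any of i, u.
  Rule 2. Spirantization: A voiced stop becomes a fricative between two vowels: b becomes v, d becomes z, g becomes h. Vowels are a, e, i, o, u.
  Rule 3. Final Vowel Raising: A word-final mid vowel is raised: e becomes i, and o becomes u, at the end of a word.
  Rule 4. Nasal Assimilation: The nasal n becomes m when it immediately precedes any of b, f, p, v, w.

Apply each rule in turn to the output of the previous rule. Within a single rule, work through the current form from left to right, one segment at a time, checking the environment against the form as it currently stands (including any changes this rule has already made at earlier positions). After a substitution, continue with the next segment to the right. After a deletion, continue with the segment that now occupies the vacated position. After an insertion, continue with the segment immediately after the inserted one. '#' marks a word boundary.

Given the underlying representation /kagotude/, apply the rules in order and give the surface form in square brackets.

Rule 1 Palatal Assibilation: [kagotude] → [kagosude]
Rule 2 Spirantization: [kagosude] → [kahosuze]
Rule 3 Final Vowel Raising: [kahosuze] → [kahosuzi]
Rule 4 Nasal Assimilation: no change — [kahosuzi]

[kahosuzi]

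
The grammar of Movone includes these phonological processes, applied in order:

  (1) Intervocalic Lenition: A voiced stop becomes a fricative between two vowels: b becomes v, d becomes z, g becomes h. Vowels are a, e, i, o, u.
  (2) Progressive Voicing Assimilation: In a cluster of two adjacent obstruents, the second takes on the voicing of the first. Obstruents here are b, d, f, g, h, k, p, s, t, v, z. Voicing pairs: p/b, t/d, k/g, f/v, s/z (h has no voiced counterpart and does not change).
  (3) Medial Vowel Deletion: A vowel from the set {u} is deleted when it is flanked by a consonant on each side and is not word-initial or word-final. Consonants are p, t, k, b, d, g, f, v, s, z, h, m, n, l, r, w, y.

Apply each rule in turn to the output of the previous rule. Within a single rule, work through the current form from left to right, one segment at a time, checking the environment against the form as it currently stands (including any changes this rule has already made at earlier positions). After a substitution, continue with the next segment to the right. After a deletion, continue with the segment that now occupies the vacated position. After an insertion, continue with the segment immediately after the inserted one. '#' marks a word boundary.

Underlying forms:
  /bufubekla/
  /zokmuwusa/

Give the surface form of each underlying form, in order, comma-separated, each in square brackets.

/bufubekla/:
  (1) Intervocalic Lenition: [bufubekla] → [bufuvekla]
  (2) Progressive Voicing Assimilation: no change — [bufuvekla]
  (3) Medial Vowel Deletion: [bufuvekla] → [bfvekla]
/zokmuwusa/:
  (1) Intervocalic Lenition: no change — [zokmuwusa]
  (2) Progressive Voicing Assimilation: no change — [zokmuwusa]
  (3) Medial Vowel Deletion: [zokmuwusa] → [zokmwsa]

[bfvekla], [zokmwsa]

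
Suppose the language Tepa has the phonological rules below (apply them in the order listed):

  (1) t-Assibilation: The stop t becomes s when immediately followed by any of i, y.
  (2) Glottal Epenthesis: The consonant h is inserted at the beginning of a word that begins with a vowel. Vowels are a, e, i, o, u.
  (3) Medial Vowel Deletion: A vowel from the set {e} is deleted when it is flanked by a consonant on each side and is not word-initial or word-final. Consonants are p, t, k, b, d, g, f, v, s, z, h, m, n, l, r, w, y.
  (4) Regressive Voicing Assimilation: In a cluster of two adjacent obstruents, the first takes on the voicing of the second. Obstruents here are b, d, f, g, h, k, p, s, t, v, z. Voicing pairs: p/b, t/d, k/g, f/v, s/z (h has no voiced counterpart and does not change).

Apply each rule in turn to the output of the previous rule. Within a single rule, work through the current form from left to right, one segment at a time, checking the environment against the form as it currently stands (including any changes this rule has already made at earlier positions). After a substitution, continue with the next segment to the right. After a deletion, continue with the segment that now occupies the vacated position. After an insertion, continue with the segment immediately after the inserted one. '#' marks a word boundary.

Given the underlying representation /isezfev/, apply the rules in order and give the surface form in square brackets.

[hizsvv]

(1) t-Assibilation: no change — [isezfev]
(2) Glottal Epenthesis: [isezfev] → [hisezfev]
(3) Medial Vowel Deletion: [hisezfev] → [hiszfv]
(4) Regressive Voicing Assimilation: [hiszfv] → [hizsvv]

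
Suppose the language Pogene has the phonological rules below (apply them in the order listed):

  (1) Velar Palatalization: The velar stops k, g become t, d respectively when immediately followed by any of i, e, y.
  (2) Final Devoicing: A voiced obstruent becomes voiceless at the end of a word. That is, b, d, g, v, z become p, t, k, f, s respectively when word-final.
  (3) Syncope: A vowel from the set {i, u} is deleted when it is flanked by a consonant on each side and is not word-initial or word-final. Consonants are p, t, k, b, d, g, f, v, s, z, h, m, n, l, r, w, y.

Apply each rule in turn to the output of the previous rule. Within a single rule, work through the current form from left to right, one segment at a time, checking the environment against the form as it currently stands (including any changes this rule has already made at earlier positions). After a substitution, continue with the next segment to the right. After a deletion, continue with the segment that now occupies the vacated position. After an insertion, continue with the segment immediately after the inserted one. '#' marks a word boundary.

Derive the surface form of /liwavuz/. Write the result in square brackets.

[lwavs]

(1) Velar Palatalization: no change — [liwavuz]
(2) Final Devoicing: [liwavuz] → [liwavus]
(3) Syncope: [liwavus] → [lwavs]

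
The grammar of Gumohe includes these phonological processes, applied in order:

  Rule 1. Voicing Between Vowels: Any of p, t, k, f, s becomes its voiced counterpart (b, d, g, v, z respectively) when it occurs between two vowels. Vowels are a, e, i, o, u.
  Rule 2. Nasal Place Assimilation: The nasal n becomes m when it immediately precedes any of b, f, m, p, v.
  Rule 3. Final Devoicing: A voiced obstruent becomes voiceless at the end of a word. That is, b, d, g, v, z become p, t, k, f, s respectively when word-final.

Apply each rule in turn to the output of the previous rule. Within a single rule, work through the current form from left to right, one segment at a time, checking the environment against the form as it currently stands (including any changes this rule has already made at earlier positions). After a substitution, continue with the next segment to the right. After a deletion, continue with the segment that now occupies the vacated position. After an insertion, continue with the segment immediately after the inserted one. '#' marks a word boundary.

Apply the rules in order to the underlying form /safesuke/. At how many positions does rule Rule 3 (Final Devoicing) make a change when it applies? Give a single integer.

Rule 1 Voicing Between Vowels: [safesuke] → [savezuge]
Rule 2 Nasal Place Assimilation: no change — [savezuge]
Rule 3 Final Devoicing: no change — [savezuge]
Rule Rule 3 changed 0 position(s).

0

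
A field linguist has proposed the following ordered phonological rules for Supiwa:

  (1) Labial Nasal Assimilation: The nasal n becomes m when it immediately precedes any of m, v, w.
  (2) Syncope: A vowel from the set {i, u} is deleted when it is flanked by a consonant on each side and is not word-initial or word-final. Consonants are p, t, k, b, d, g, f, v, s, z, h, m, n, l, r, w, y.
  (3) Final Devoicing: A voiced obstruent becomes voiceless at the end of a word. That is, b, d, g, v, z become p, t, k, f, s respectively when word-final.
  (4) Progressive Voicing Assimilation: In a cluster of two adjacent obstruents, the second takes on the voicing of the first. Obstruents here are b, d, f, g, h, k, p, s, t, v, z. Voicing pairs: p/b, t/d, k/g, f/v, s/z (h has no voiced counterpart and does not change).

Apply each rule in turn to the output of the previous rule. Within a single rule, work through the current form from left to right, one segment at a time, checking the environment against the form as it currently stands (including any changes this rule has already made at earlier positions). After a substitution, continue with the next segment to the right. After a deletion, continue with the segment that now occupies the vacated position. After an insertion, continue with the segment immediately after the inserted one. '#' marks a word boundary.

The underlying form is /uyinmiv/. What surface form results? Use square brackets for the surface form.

[uymmf]

(1) Labial Nasal Assimilation: [uyinmiv] → [uyimmiv]
(2) Syncope: [uyimmiv] → [uymmv]
(3) Final Devoicing: [uymmv] → [uymmf]
(4) Progressive Voicing Assimilation: no change — [uymmf]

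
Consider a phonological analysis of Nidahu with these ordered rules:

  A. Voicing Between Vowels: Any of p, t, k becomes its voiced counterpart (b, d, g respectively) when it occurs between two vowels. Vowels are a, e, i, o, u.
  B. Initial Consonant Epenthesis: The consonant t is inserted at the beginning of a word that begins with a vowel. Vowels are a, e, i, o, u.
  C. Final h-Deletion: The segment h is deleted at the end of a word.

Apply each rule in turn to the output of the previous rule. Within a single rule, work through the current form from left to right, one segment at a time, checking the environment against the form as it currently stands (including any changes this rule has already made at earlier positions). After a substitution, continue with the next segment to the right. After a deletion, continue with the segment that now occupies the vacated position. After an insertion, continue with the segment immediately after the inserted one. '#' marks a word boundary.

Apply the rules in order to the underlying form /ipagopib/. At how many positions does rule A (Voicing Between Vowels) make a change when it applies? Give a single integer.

A Voicing Between Vowels: [ipagopib] → [ibagobib]
B Initial Consonant Epenthesis: [ibagobib] → [tibagobib]
C Final h-Deletion: no change — [tibagobib]
Rule A changed 2 position(s).

2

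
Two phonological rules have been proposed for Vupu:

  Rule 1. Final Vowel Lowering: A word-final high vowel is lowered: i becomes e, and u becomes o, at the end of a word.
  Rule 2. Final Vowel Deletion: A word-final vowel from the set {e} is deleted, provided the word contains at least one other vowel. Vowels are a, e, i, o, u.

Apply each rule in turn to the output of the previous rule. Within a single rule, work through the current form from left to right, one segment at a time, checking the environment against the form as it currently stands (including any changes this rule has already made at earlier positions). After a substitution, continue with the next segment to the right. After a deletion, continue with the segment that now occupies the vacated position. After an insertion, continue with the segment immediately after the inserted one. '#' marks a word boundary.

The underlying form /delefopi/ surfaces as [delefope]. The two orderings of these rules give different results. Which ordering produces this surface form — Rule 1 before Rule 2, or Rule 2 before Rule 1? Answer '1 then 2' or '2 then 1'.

2 then 1

Order 1 then 2:
  1 Final Vowel Lowering: [delefopi] → [delefope]
  2 Final Vowel Deletion: [delefope] → [delefop]
  result: [delefop]
Order 2 then 1:
  2 Final Vowel Deletion: no change — [delefopi]
  1 Final Vowel Lowering: [delefopi] → [delefope]
  result: [delefope]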